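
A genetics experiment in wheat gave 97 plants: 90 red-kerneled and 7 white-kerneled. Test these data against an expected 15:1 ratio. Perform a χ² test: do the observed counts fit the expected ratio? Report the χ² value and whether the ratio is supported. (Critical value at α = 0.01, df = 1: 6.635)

Under the 15:1 hypothesis (Σ ratio = 16, N = 97):
  red-kerneled: 97 × 15/16 = 90.9375
  white-kerneled: 97 × 1/16 = 6.0625
χ² = Σ (O − E)² / E
  red-kerneled: (90 − 90.9375)² / 90.9375 = 0.0097
  white-kerneled: (7 − 6.0625)² / 6.0625 = 0.1450
χ² = 0.0097 + 0.1450 = 0.1547 ≈ 0.155
Degrees of freedom = 2 − 1 = 1; critical value at α = 0.01 is 6.635.
Since 0.155 < 6.635, we fail to reject the null hypothesis — the data are consistent with the 15:1 ratio.

0.155; consistent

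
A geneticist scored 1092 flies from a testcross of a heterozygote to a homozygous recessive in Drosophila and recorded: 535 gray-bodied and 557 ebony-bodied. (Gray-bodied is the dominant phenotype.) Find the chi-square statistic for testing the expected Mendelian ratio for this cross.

0.443

A testcross of a heterozygote (Aa × aa) gives a 1:1 phenotypic ratio.
Total ratio parts = 2. Expected numbers out of 1092:
  gray-bodied: 1092 × 1/2 = 546
  ebony-bodied: 1092 × 1/2 = 546
χ² = Σ (O − E)² / E
  gray-bodied: (535 − 546)² / 546 = 0.2216
  ebony-bodied: (557 − 546)² / 546 = 0.2216
χ² = 0.2216 + 0.2216 = 0.4432 ≈ 0.443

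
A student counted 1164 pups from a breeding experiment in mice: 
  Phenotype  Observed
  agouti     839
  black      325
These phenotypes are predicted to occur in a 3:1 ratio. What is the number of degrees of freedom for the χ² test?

1

A goodness-of-fit test with 2 phenotype classes has df = 2 − 1 = 1.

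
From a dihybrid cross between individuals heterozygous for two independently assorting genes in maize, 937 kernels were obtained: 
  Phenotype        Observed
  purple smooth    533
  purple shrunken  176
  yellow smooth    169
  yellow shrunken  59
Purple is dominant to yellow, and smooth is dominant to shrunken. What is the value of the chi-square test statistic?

0.325

A dihybrid F₂ with independent assortment and complete dominance at both loci gives a 9:3:3:1 phenotypic ratio.
Under the 9:3:3:1 hypothesis (Σ ratio = 16, N = 937):
  purple smooth: 937 × 9/16 = 527.0625
  purple shrunken: 937 × 3/16 = 175.6875
  yellow smooth: 937 × 3/16 = 175.6875
  yellow shrunken: 937 × 1/16 = 58.5625
χ² = Σ (O − E)² / E
  purple smooth: (533 − 527.0625)² / 527.0625 = 0.0669
  purple shrunken: (176 − 175.6875)² / 175.6875 = 0.0006
  yellow smooth: (169 − 175.6875)² / 175.6875 = 0.2546
  yellow shrunken: (59 − 58.5625)² / 58.5625 = 0.0033
χ² = 0.0669 + 0.0006 + 0.2546 + 0.0033 = 0.3254 ≈ 0.325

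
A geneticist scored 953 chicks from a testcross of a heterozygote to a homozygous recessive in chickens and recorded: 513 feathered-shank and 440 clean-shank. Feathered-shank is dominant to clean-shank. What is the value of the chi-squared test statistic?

A testcross of a heterozygote (Aa × aa) gives a 1:1 phenotypic ratio.
Total ratio parts = 2. Expected numbers out of 953:
  feathered-shank: 953 × 1/2 = 476.5
  clean-shank: 953 × 1/2 = 476.5
χ² = Σ (O − E)² / E
  feathered-shank: (513 − 476.5)² / 476.5 = 2.7959
  clean-shank: (440 − 476.5)² / 476.5 = 2.7959
χ² = 2.7959 + 2.7959 = 5.5918 ≈ 5.592

5.592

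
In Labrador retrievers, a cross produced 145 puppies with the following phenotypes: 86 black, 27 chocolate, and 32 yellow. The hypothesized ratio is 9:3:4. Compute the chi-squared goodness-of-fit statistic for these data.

Total ratio parts = 16. Expected numbers out of 145:
  black: 145 × 9/16 = 81.5625
  chocolate: 145 × 3/16 = 27.1875
  yellow: 145 × 4/16 = 36.25
χ² = Σ (O − E)² / E
  black: (86 − 81.5625)² / 81.5625 = 0.2414
  chocolate: (27 − 27.1875)² / 27.1875 = 0.0013
  yellow: (32 − 36.25)² / 36.25 = 0.4983
χ² = 0.2414 + 0.0013 + 0.4983 = 0.741

0.741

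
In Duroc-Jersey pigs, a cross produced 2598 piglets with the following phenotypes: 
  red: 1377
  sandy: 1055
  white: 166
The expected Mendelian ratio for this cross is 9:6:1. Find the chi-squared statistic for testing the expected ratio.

Total ratio parts = 16. Expected numbers out of 2598:
  red: 2598 × 9/16 = 1461.375
  sandy: 2598 × 6/16 = 974.25
  white: 2598 × 1/16 = 162.375
χ² = Σ (O − E)² / E
  red: (1377 − 1461.375)² / 1461.375 = 4.8715
  sandy: (1055 − 974.25)² / 974.25 = 6.6929
  white: (166 − 162.375)² / 162.375 = 0.0809
χ² = 4.8715 + 6.6929 + 0.0809 = 11.6453 ≈ 11.645

11.645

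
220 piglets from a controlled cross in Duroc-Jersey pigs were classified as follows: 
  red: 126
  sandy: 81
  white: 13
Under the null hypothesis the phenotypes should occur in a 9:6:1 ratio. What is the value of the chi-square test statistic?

Total ratio parts = 16. Expected numbers out of 220:
  red: 220 × 9/16 = 123.75
  sandy: 220 × 6/16 = 82.5
  white: 220 × 1/16 = 13.75
χ² = Σ (O − E)² / E
  red: (126 − 123.75)² / 123.75 = 0.0409
  sandy: (81 − 82.5)² / 82.5 = 0.0273
  white: (13 − 13.75)² / 13.75 = 0.0409
χ² = 0.0409 + 0.0273 + 0.0409 = 0.1091 ≈ 0.109

0.109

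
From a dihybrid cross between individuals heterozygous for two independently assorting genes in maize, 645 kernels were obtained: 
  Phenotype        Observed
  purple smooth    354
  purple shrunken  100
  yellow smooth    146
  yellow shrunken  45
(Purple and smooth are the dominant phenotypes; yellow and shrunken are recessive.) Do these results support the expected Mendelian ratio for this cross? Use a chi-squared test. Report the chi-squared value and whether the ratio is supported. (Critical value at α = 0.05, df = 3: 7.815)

9.578; not consistent

A dihybrid F₂ with independent assortment and complete dominance at both loci gives a 9:3:3:1 phenotypic ratio.
The 9:3:3:1 ratio has 16 parts, so with N = 645 the expected counts are:
  purple smooth: 645 × 9/16 = 362.8125
  purple shrunken: 645 × 3/16 = 120.9375
  yellow smooth: 645 × 3/16 = 120.9375
  yellow shrunken: 645 × 1/16 = 40.3125
χ² = Σ (O − E)² / E
  purple smooth: (354 − 362.8125)² / 362.8125 = 0.2141
  purple shrunken: (100 − 120.9375)² / 120.9375 = 3.6248
  yellow smooth: (146 − 120.9375)² / 120.9375 = 5.1938
  yellow shrunken: (45 − 40.3125)² / 40.3125 = 0.5451
χ² = 0.2141 + 3.6248 + 5.1938 + 0.5451 = 9.5778 ≈ 9.578
Degrees of freedom = 4 − 1 = 3; critical value at α = 0.05 is 7.815.
Since 9.578 > 7.815, we reject the null hypothesis — the data do not fit the 9:3:3:1 ratio.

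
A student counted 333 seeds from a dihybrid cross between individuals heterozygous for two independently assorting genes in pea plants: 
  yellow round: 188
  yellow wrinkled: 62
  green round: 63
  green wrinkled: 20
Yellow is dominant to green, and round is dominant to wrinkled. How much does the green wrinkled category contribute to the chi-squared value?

0.032

A dihybrid F₂ with independent assortment and complete dominance at both loci gives a 9:3:3:1 phenotypic ratio.
Total ratio parts = 16. Expected numbers out of 333:
  yellow round: 333 × 9/16 = 187.3125
  yellow wrinkled: 333 × 3/16 = 62.4375
  green round: 333 × 3/16 = 62.4375
  green wrinkled: 333 × 1/16 = 20.8125
Contribution of green wrinkled: (20 − 20.8125)² / 20.8125 = 0.0317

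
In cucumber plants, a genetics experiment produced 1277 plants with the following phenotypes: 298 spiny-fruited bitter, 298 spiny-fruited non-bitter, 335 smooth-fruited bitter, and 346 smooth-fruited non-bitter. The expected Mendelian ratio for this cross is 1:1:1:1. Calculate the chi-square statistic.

Under the 1:1:1:1 hypothesis (Σ ratio = 4, N = 1277):
  spiny-fruited bitter: 1277 × 1/4 = 319.25
  spiny-fruited non-bitter: 1277 × 1/4 = 319.25
  smooth-fruited bitter: 1277 × 1/4 = 319.25
  smooth-fruited non-bitter: 1277 × 1/4 = 319.25
χ² = Σ (O − E)² / E
  spiny-fruited bitter: (298 − 319.25)² / 319.25 = 1.4144
  spiny-fruited non-bitter: (298 − 319.25)² / 319.25 = 1.4144
  smooth-fruited bitter: (335 − 319.25)² / 319.25 = 0.7770
  smooth-fruited non-bitter: (346 − 319.25)² / 319.25 = 2.2414
χ² = 1.4144 + 1.4144 + 0.7770 + 2.2414 = 5.8472 ≈ 5.847

5.847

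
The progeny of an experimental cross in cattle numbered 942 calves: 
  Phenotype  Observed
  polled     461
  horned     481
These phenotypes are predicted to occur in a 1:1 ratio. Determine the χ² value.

0.425

The 1:1 ratio has 2 parts, so with N = 942 the expected counts are:
  polled: 942 × 1/2 = 471
  horned: 942 × 1/2 = 471
χ² = Σ (O − E)² / E
  polled: (461 − 471)² / 471 = 0.2123
  horned: (481 − 471)² / 471 = 0.2123
χ² = 0.2123 + 0.2123 = 0.4246 ≈ 0.425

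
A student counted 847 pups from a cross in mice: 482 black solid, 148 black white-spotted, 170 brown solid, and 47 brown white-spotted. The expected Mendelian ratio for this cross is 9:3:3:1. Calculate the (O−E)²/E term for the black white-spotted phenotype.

Expected counts for N = 847 under a 9:3:3:1 ratio (total parts = 16):
  black solid: 847 × 9/16 = 476.4375
  black white-spotted: 847 × 3/16 = 158.8125
  brown solid: 847 × 3/16 = 158.8125
  brown white-spotted: 847 × 1/16 = 52.9375
Contribution of black white-spotted: (148 − 158.8125)² / 158.8125 = 0.7362

0.736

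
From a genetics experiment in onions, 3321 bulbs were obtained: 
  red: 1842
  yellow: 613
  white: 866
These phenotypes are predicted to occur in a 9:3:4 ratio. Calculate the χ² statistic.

Total ratio parts = 16. Expected numbers out of 3321:
  red: 3321 × 9/16 = 1868.0625
  yellow: 3321 × 3/16 = 622.6875
  white: 3321 × 4/16 = 830.25
χ² = Σ (O − E)² / E
  red: (1842 − 1868.0625)² / 1868.0625 = 0.3636
  yellow: (613 − 622.6875)² / 622.6875 = 0.1507
  white: (866 − 830.25)² / 830.25 = 1.5394
χ² = 0.3636 + 0.1507 + 1.5394 = 2.0537 ≈ 2.054

2.054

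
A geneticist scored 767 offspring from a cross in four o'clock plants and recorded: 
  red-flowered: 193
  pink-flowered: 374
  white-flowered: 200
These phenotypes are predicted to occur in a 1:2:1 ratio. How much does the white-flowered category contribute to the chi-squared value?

0.355

Total ratio parts = 4. Expected numbers out of 767:
  red-flowered: 767 × 1/4 = 191.75
  pink-flowered: 767 × 2/4 = 383.5
  white-flowered: 767 × 1/4 = 191.75
Contribution of white-flowered: (200 − 191.75)² / 191.75 = 0.3550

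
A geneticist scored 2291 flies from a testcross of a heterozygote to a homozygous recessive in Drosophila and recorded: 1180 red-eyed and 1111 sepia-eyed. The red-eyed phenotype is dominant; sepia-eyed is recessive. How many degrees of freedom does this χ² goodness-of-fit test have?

A testcross of a heterozygote (Aa × aa) gives a 1:1 phenotypic ratio.
A goodness-of-fit test with 2 phenotype classes has df = 2 − 1 = 1.

1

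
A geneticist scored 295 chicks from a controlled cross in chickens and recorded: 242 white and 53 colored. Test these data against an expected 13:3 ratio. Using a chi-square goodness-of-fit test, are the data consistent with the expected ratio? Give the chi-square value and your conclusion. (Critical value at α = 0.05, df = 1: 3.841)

0.119; consistent

The 13:3 ratio has 16 parts, so with N = 295 the expected counts are:
  white: 295 × 13/16 = 239.6875
  colored: 295 × 3/16 = 55.3125
χ² = Σ (O − E)² / E
  white: (242 − 239.6875)² / 239.6875 = 0.0223
  colored: (53 − 55.3125)² / 55.3125 = 0.0967
χ² = 0.0223 + 0.0967 = 0.119
Degrees of freedom = 2 − 1 = 1; critical value at α = 0.05 is 3.841.
Since 0.119 < 3.841, we fail to reject the null hypothesis — the data are consistent with the 13:3 ratio.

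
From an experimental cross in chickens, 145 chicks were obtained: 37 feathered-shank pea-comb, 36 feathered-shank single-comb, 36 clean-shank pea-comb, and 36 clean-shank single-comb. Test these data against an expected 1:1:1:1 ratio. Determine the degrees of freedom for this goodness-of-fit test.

3

A goodness-of-fit test with 4 phenotype classes has df = 4 − 1 = 3.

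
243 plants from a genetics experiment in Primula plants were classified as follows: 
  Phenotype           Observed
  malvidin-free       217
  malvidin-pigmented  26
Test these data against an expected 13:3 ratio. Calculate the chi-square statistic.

The 13:3 ratio has 16 parts, so with N = 243 the expected counts are:
  malvidin-free: 243 × 13/16 = 197.4375
  malvidin-pigmented: 243 × 3/16 = 45.5625
χ² = Σ (O − E)² / E
  malvidin-free: (217 − 197.4375)² / 197.4375 = 1.9383
  malvidin-pigmented: (26 − 45.5625)² / 45.5625 = 8.3993
χ² = 1.9383 + 8.3993 = 10.3376 ≈ 10.338

10.338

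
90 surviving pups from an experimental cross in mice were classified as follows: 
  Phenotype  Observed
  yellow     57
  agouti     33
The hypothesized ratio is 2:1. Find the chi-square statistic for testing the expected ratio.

0.450

Under the 2:1 hypothesis (Σ ratio = 3, N = 90):
  yellow: 90 × 2/3 = 60
  agouti: 90 × 1/3 = 30
χ² = Σ (O − E)² / E
  yellow: (57 − 60)² / 60 = 0.1500
  agouti: (33 − 30)² / 30 = 0.3000
χ² = 0.1500 + 0.3000 = 0.450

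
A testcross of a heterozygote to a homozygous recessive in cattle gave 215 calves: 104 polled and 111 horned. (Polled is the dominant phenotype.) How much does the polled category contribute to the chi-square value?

A testcross of a heterozygote (Aa × aa) gives a 1:1 phenotypic ratio.
The 1:1 ratio has 2 parts, so with N = 215 the expected counts are:
  polled: 215 × 1/2 = 107.5
  horned: 215 × 1/2 = 107.5
Contribution of polled: (104 − 107.5)² / 107.5 = 0.1140

0.114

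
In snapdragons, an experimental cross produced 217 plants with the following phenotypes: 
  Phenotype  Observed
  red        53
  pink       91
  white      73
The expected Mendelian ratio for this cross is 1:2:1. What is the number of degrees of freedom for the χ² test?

2

A goodness-of-fit test with 3 phenotype classes has df = 3 − 1 = 2.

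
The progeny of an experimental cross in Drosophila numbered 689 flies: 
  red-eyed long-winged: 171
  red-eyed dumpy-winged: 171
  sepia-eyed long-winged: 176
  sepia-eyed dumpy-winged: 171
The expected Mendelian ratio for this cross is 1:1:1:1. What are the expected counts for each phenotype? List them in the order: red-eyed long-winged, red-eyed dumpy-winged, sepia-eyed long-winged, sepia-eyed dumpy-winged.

172.25, 172.25, 172.25, 172.25

Under the 1:1:1:1 hypothesis (Σ ratio = 4, N = 689):
  red-eyed long-winged: 689 × 1/4 = 172.25
  red-eyed dumpy-winged: 689 × 1/4 = 172.25
  sepia-eyed long-winged: 689 × 1/4 = 172.25
  sepia-eyed dumpy-winged: 689 × 1/4 = 172.25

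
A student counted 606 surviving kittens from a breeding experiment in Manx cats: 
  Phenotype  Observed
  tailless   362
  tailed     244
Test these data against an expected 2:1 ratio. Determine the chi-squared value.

Under the 2:1 hypothesis (Σ ratio = 3, N = 606):
  tailless: 606 × 2/3 = 404
  tailed: 606 × 1/3 = 202
χ² = Σ (O − E)² / E
  tailless: (362 − 404)² / 404 = 4.3663
  tailed: (244 − 202)² / 202 = 8.7327
χ² = 4.3663 + 8.7327 = 13.099

13.099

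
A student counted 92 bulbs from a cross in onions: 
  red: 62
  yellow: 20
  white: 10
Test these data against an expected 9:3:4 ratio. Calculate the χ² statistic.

9.816

Total ratio parts = 16. Expected numbers out of 92:
  red: 92 × 9/16 = 51.75
  yellow: 92 × 3/16 = 17.25
  white: 92 × 4/16 = 23
χ² = Σ (O − E)² / E
  red: (62 − 51.75)² / 51.75 = 2.0302
  yellow: (20 − 17.25)² / 17.25 = 0.4384
  white: (10 − 23)² / 23 = 7.3478
χ² = 2.0302 + 0.4384 + 7.3478 = 9.8164 ≈ 9.816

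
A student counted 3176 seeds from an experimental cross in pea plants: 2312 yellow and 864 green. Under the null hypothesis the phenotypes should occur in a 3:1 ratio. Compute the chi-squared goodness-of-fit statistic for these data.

Under the 3:1 hypothesis (Σ ratio = 4, N = 3176):
  yellow: 3176 × 3/4 = 2382
  green: 3176 × 1/4 = 794
χ² = Σ (O − E)² / E
  yellow: (2312 − 2382)² / 2382 = 2.0571
  green: (864 − 794)² / 794 = 6.1713
χ² = 2.0571 + 6.1713 = 8.2284 ≈ 8.228

8.228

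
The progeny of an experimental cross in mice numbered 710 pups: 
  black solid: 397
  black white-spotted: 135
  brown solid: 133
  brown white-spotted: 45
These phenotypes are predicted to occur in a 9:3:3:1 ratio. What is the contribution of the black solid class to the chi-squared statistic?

The 9:3:3:1 ratio has 16 parts, so with N = 710 the expected counts are:
  black solid: 710 × 9/16 = 399.375
  black white-spotted: 710 × 3/16 = 133.125
  brown solid: 710 × 3/16 = 133.125
  brown white-spotted: 710 × 1/16 = 44.375
Contribution of black solid: (397 − 399.375)² / 399.375 = 0.0141

0.014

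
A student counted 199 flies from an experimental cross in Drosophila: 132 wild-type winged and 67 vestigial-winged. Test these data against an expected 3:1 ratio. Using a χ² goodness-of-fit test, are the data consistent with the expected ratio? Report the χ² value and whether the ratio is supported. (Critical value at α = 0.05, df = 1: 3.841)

Total ratio parts = 4. Expected numbers out of 199:
  wild-type winged: 199 × 3/4 = 149.25
  vestigial-winged: 199 × 1/4 = 49.75
χ² = Σ (O − E)² / E
  wild-type winged: (132 − 149.25)² / 149.25 = 1.9937
  vestigial-winged: (67 − 49.75)² / 49.75 = 5.9812
χ² = 1.9937 + 5.9812 = 7.9749 ≈ 7.975
Degrees of freedom = 2 − 1 = 1; critical value at α = 0.05 is 3.841.
Since 7.975 > 3.841, we reject the null hypothesis — the data do not fit the 3:1 ratio.

7.975; not consistent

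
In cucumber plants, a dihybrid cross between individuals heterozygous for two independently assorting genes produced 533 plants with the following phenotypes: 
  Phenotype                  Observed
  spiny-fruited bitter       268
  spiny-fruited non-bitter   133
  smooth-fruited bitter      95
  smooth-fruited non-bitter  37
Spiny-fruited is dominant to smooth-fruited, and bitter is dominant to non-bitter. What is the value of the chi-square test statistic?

14.966

A dihybrid F₂ with independent assortment and complete dominance at both loci gives a 9:3:3:1 phenotypic ratio.
Expected counts for N = 533 under a 9:3:3:1 ratio (total parts = 16):
  spiny-fruited bitter: 533 × 9/16 = 299.8125
  spiny-fruited non-bitter: 533 × 3/16 = 99.9375
  smooth-fruited bitter: 533 × 3/16 = 99.9375
  smooth-fruited non-bitter: 533 × 1/16 = 33.3125
χ² = Σ (O − E)² / E
  spiny-fruited bitter: (268 − 299.8125)² / 299.8125 = 3.3756
  spiny-fruited non-bitter: (133 − 99.9375)² / 99.9375 = 10.9381
  smooth-fruited bitter: (95 − 99.9375)² / 99.9375 = 0.2439
  smooth-fruited non-bitter: (37 − 33.3125)² / 33.3125 = 0.4082
χ² = 3.3756 + 10.9381 + 0.2439 + 0.4082 = 14.9658 ≈ 14.966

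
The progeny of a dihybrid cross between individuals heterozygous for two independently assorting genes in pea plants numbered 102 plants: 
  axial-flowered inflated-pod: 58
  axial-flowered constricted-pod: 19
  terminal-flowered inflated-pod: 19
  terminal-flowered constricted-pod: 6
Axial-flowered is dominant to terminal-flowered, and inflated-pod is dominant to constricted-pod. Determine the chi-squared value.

A dihybrid F₂ with independent assortment and complete dominance at both loci gives a 9:3:3:1 phenotypic ratio.
Total ratio parts = 16. Expected numbers out of 102:
  axial-flowered inflated-pod: 102 × 9/16 = 57.375
  axial-flowered constricted-pod: 102 × 3/16 = 19.125
  terminal-flowered inflated-pod: 102 × 3/16 = 19.125
  terminal-flowered constricted-pod: 102 × 1/16 = 6.375
χ² = Σ (O − E)² / E
  axial-flowered inflated-pod: (58 − 57.375)² / 57.375 = 0.0068
  axial-flowered constricted-pod: (19 − 19.125)² / 19.125 = 0.0008
  terminal-flowered inflated-pod: (19 − 19.125)² / 19.125 = 0.0008
  terminal-flowered constricted-pod: (6 − 6.375)² / 6.375 = 0.0221
χ² = 0.0068 + 0.0008 + 0.0008 + 0.0221 = 0.0305 ≈ 0.031

0.031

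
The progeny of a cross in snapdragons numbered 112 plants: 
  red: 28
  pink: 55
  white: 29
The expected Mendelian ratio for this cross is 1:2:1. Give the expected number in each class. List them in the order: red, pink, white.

Total ratio parts = 4. Expected numbers out of 112:
  red: 112 × 1/4 = 28
  pink: 112 × 2/4 = 56
  white: 112 × 1/4 = 28

28, 56, 28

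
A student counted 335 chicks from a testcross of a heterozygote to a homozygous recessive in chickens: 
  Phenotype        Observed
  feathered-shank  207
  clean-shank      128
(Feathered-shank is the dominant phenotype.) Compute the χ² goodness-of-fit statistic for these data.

A testcross of a heterozygote (Aa × aa) gives a 1:1 phenotypic ratio.
Expected counts for N = 335 under a 1:1 ratio (total parts = 2):
  feathered-shank: 335 × 1/2 = 167.5
  clean-shank: 335 × 1/2 = 167.5
χ² = Σ (O − E)² / E
  feathered-shank: (207 − 167.5)² / 167.5 = 9.3149
  clean-shank: (128 − 167.5)² / 167.5 = 9.3149
χ² = 9.3149 + 9.3149 = 18.6298 ≈ 18.630

18.630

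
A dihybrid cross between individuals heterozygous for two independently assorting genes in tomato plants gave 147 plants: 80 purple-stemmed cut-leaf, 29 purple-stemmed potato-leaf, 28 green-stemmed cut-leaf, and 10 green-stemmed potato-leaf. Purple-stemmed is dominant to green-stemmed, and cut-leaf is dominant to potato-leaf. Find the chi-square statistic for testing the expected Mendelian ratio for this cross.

A dihybrid F₂ with independent assortment and complete dominance at both loci gives a 9:3:3:1 phenotypic ratio.
Under the 9:3:3:1 hypothesis (Σ ratio = 16, N = 147):
  purple-stemmed cut-leaf: 147 × 9/16 = 82.6875
  purple-stemmed potato-leaf: 147 × 3/16 = 27.5625
  green-stemmed cut-leaf: 147 × 3/16 = 27.5625
  green-stemmed potato-leaf: 147 × 1/16 = 9.1875
χ² = Σ (O − E)² / E
  purple-stemmed cut-leaf: (80 − 82.6875)² / 82.6875 = 0.0873
  purple-stemmed potato-leaf: (29 − 27.5625)² / 27.5625 = 0.0750
  green-stemmed cut-leaf: (28 − 27.5625)² / 27.5625 = 0.0069
  green-stemmed potato-leaf: (10 − 9.1875)² / 9.1875 = 0.0719
χ² = 0.0873 + 0.0750 + 0.0069 + 0.0719 = 0.2411 ≈ 0.241

0.241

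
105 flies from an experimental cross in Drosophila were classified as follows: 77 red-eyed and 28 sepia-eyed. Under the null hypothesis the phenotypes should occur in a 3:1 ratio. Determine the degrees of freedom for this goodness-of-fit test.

A goodness-of-fit test with 2 phenotype classes has df = 2 − 1 = 1.

1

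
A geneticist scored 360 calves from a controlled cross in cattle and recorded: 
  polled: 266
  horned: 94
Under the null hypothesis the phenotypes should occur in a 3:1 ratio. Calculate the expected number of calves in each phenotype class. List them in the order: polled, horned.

Under the 3:1 hypothesis (Σ ratio = 4, N = 360):
  polled: 360 × 3/4 = 270
  horned: 360 × 1/4 = 90

270, 90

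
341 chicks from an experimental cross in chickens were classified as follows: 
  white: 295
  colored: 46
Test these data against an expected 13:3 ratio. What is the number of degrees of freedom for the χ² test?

A goodness-of-fit test with 2 phenotype classes has df = 2 − 1 = 1.

1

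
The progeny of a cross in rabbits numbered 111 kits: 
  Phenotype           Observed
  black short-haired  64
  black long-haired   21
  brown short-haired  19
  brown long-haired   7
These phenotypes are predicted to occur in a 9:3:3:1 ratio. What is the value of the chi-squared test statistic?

0.199

Total ratio parts = 16. Expected numbers out of 111:
  black short-haired: 111 × 9/16 = 62.4375
  black long-haired: 111 × 3/16 = 20.8125
  brown short-haired: 111 × 3/16 = 20.8125
  brown long-haired: 111 × 1/16 = 6.9375
χ² = Σ (O − E)² / E
  black short-haired: (64 − 62.4375)² / 62.4375 = 0.0391
  black long-haired: (21 − 20.8125)² / 20.8125 = 0.0017
  brown short-haired: (19 − 20.8125)² / 20.8125 = 0.1578
  brown long-haired: (7 − 6.9375)² / 6.9375 = 0.0006
χ² = 0.0391 + 0.0017 + 0.1578 + 0.0006 = 0.1992 ≈ 0.199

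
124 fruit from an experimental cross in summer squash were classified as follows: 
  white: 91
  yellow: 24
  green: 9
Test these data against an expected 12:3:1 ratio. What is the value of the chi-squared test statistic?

The 12:3:1 ratio has 16 parts, so with N = 124 the expected counts are:
  white: 124 × 12/16 = 93
  yellow: 124 × 3/16 = 23.25
  green: 124 × 1/16 = 7.75
χ² = Σ (O − E)² / E
  white: (91 − 93)² / 93 = 0.0430
  yellow: (24 − 23.25)² / 23.25 = 0.0242
  green: (9 − 7.75)² / 7.75 = 0.2016
χ² = 0.0430 + 0.0242 + 0.2016 = 0.2688 ≈ 0.269

0.269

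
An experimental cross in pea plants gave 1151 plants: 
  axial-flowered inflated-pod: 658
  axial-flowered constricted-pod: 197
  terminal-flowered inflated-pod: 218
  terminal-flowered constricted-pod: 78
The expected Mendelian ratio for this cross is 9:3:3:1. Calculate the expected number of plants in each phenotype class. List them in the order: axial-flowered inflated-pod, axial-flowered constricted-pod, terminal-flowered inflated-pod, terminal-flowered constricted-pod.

647.4375, 215.8125, 215.8125, 71.9375

Under the 9:3:3:1 hypothesis (Σ ratio = 16, N = 1151):
  axial-flowered inflated-pod: 1151 × 9/16 = 647.4375
  axial-flowered constricted-pod: 1151 × 3/16 = 215.8125
  terminal-flowered inflated-pod: 1151 × 3/16 = 215.8125
  terminal-flowered constricted-pod: 1151 × 1/16 = 71.9375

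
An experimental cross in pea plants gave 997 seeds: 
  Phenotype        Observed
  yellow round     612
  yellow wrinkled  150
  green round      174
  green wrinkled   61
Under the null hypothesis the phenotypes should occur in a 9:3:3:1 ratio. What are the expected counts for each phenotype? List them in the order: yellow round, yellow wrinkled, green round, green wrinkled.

560.8125, 186.9375, 186.9375, 62.3125

Expected counts for N = 997 under a 9:3:3:1 ratio (total parts = 16):
  yellow round: 997 × 9/16 = 560.8125
  yellow wrinkled: 997 × 3/16 = 186.9375
  green round: 997 × 3/16 = 186.9375
  green wrinkled: 997 × 1/16 = 62.3125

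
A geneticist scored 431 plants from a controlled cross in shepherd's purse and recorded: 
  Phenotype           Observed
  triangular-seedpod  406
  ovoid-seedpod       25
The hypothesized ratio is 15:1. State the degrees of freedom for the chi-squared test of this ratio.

A goodness-of-fit test with 2 phenotype classes has df = 2 − 1 = 1.

1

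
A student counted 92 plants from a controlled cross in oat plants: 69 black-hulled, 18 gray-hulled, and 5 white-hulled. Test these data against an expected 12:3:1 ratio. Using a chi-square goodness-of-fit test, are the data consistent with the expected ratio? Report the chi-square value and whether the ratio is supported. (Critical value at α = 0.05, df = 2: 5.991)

The 12:3:1 ratio has 16 parts, so with N = 92 the expected counts are:
  black-hulled: 92 × 12/16 = 69
  gray-hulled: 92 × 3/16 = 17.25
  white-hulled: 92 × 1/16 = 5.75
χ² = Σ (O − E)² / E
  black-hulled: (69 − 69)² / 69 = 0.0000
  gray-hulled: (18 − 17.25)² / 17.25 = 0.0326
  white-hulled: (5 − 5.75)² / 5.75 = 0.0978
χ² = 0.0000 + 0.0326 + 0.0978 = 0.1304 ≈ 0.130
Degrees of freedom = 3 − 1 = 2; critical value at α = 0.05 is 5.991.
Since 0.130 < 5.991, we fail to reject the null hypothesis — the data are consistent with the 12:3:1 ratio.

0.130; consistent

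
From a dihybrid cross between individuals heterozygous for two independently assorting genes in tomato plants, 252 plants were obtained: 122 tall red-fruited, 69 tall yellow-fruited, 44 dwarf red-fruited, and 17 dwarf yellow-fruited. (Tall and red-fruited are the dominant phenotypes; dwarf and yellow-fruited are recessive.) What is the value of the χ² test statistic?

A dihybrid F₂ with independent assortment and complete dominance at both loci gives a 9:3:3:1 phenotypic ratio.
The 9:3:3:1 ratio has 16 parts, so with N = 252 the expected counts are:
  tall red-fruited: 252 × 9/16 = 141.75
  tall yellow-fruited: 252 × 3/16 = 47.25
  dwarf red-fruited: 252 × 3/16 = 47.25
  dwarf yellow-fruited: 252 × 1/16 = 15.75
χ² = Σ (O − E)² / E
  tall red-fruited: (122 − 141.75)² / 141.75 = 2.7518
  tall yellow-fruited: (69 − 47.25)² / 47.25 = 10.0119
  dwarf red-fruited: (44 − 47.25)² / 47.25 = 0.2235
  dwarf yellow-fruited: (17 − 15.75)² / 15.75 = 0.0992
χ² = 2.7518 + 10.0119 + 0.2235 + 0.0992 = 13.0864 ≈ 13.086

13.086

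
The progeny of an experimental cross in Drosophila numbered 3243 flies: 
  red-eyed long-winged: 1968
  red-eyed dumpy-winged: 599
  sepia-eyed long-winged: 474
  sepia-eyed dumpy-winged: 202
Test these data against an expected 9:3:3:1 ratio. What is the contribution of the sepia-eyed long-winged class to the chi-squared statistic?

Total ratio parts = 16. Expected numbers out of 3243:
  red-eyed long-winged: 3243 × 9/16 = 1824.1875
  red-eyed dumpy-winged: 3243 × 3/16 = 608.0625
  sepia-eyed long-winged: 3243 × 3/16 = 608.0625
  sepia-eyed dumpy-winged: 3243 × 1/16 = 202.6875
Contribution of sepia-eyed long-winged: (474 − 608.0625)² / 608.0625 = 29.5574

29.557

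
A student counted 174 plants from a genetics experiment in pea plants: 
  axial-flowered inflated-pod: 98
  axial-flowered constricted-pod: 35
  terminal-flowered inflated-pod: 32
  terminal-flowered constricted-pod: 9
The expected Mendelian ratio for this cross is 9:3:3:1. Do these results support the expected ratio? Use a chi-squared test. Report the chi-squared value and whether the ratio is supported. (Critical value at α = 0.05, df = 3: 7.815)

Expected counts for N = 174 under a 9:3:3:1 ratio (total parts = 16):
  axial-flowered inflated-pod: 174 × 9/16 = 97.875
  axial-flowered constricted-pod: 174 × 3/16 = 32.625
  terminal-flowered inflated-pod: 174 × 3/16 = 32.625
  terminal-flowered constricted-pod: 174 × 1/16 = 10.875
χ² = Σ (O − E)² / E
  axial-flowered inflated-pod: (98 − 97.875)² / 97.875 = 0.0002
  axial-flowered constricted-pod: (35 − 32.625)² / 32.625 = 0.1729
  terminal-flowered inflated-pod: (32 − 32.625)² / 32.625 = 0.0120
  terminal-flowered constricted-pod: (9 − 10.875)² / 10.875 = 0.3233
χ² = 0.0002 + 0.1729 + 0.0120 + 0.3233 = 0.5084 ≈ 0.508
Degrees of freedom = 4 − 1 = 3; critical value at α = 0.05 is 7.815.
Since 0.508 < 7.815, we fail to reject the null hypothesis — the data are consistent with the 9:3:3:1 ratio.

0.508; consistent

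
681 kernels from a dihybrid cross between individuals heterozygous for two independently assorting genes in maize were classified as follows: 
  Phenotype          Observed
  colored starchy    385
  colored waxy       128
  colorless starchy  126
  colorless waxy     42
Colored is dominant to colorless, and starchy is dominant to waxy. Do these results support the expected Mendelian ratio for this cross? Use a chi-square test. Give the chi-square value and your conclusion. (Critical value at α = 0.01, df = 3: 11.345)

A dihybrid F₂ with independent assortment and complete dominance at both loci gives a 9:3:3:1 phenotypic ratio.
Total ratio parts = 16. Expected numbers out of 681:
  colored starchy: 681 × 9/16 = 383.0625
  colored waxy: 681 × 3/16 = 127.6875
  colorless starchy: 681 × 3/16 = 127.6875
  colorless waxy: 681 × 1/16 = 42.5625
χ² = Σ (O − E)² / E
  colored starchy: (385 − 383.0625)² / 383.0625 = 0.0098
  colored waxy: (128 − 127.6875)² / 127.6875 = 0.0008
  colorless starchy: (126 − 127.6875)² / 127.6875 = 0.0223
  colorless waxy: (42 − 42.5625)² / 42.5625 = 0.0074
χ² = 0.0098 + 0.0008 + 0.0223 + 0.0074 = 0.0403 ≈ 0.040
Degrees of freedom = 4 − 1 = 3; critical value at α = 0.01 is 11.345.
Since 0.040 < 11.345, we fail to reject the null hypothesis — the data are consistent with the 9:3:3:1 ratio.

0.040; consistent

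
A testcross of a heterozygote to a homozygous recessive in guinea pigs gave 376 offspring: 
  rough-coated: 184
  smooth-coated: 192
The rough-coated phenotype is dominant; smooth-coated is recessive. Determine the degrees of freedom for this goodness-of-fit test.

A testcross of a heterozygote (Aa × aa) gives a 1:1 phenotypic ratio.
A goodness-of-fit test with 2 phenotype classes has df = 2 − 1 = 1.

1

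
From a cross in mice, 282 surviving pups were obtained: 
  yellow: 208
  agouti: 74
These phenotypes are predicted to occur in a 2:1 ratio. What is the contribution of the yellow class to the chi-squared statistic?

2.128

Expected counts for N = 282 under a 2:1 ratio (total parts = 3):
  yellow: 282 × 2/3 = 188
  agouti: 282 × 1/3 = 94
Contribution of yellow: (208 − 188)² / 188 = 2.1277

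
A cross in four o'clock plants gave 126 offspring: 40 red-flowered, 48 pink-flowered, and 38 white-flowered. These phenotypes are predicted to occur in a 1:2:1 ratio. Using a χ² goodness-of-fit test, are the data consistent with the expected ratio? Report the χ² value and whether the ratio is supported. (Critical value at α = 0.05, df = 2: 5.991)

7.206; not consistent

Total ratio parts = 4. Expected numbers out of 126:
  red-flowered: 126 × 1/4 = 31.5
  pink-flowered: 126 × 2/4 = 63
  white-flowered: 126 × 1/4 = 31.5
χ² = Σ (O − E)² / E
  red-flowered: (40 − 31.5)² / 31.5 = 2.2937
  pink-flowered: (48 − 63)² / 63 = 3.5714
  white-flowered: (38 − 31.5)² / 31.5 = 1.3413
χ² = 2.2937 + 3.5714 + 1.3413 = 7.2064 ≈ 7.206
Degrees of freedom = 3 − 1 = 2; critical value at α = 0.05 is 5.991.
Since 7.206 > 5.991, we reject the null hypothesis — the data do not fit the 1:2:1 ratio.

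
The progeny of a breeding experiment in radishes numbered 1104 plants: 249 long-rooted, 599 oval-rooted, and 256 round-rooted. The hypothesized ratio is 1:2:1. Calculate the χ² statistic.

8.092

Under the 1:2:1 hypothesis (Σ ratio = 4, N = 1104):
  long-rooted: 1104 × 1/4 = 276
  oval-rooted: 1104 × 2/4 = 552
  round-rooted: 1104 × 1/4 = 276
χ² = Σ (O − E)² / E
  long-rooted: (249 − 276)² / 276 = 2.6413
  oval-rooted: (599 − 552)² / 552 = 4.0018
  round-rooted: (256 − 276)² / 276 = 1.4493
χ² = 2.6413 + 4.0018 + 1.4493 = 8.0924 ≈ 8.092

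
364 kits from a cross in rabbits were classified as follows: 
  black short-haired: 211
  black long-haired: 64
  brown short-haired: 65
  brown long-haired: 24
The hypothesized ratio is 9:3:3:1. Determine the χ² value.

0.679

Expected counts for N = 364 under a 9:3:3:1 ratio (total parts = 16):
  black short-haired: 364 × 9/16 = 204.75
  black long-haired: 364 × 3/16 = 68.25
  brown short-haired: 364 × 3/16 = 68.25
  brown long-haired: 364 × 1/16 = 22.75
χ² = Σ (O − E)² / E
  black short-haired: (211 − 204.75)² / 204.75 = 0.1908
  black long-haired: (64 − 68.25)² / 68.25 = 0.2647
  brown short-haired: (65 − 68.25)² / 68.25 = 0.1548
  brown long-haired: (24 − 22.75)² / 22.75 = 0.0687
χ² = 0.1908 + 0.2647 + 0.1548 + 0.0687 = 0.679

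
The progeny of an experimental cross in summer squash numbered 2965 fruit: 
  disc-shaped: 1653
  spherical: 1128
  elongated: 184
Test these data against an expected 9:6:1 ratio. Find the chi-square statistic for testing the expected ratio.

Under the 9:6:1 hypothesis (Σ ratio = 16, N = 2965):
  disc-shaped: 2965 × 9/16 = 1667.8125
  spherical: 2965 × 6/16 = 1111.875
  elongated: 2965 × 1/16 = 185.3125
χ² = Σ (O − E)² / E
  disc-shaped: (1653 − 1667.8125)² / 1667.8125 = 0.1316
  spherical: (1128 − 1111.875)² / 1111.875 = 0.2339
  elongated: (184 − 185.3125)² / 185.3125 = 0.0093
χ² = 0.1316 + 0.2339 + 0.0093 = 0.3748 ≈ 0.375

0.375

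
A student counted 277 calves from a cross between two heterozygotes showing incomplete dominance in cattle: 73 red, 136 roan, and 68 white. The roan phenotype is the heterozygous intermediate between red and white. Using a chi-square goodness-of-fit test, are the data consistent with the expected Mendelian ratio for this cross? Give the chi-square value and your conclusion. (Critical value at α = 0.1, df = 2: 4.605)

0.271; consistent

With incomplete dominance, a heterozygote × heterozygote cross gives a 1:2:1 phenotypic ratio.
Total ratio parts = 4. Expected numbers out of 277:
  red: 277 × 1/4 = 69.25
  roan: 277 × 2/4 = 138.5
  white: 277 × 1/4 = 69.25
χ² = Σ (O − E)² / E
  red: (73 − 69.25)² / 69.25 = 0.2031
  roan: (136 − 138.5)² / 138.5 = 0.0451
  white: (68 − 69.25)² / 69.25 = 0.0226
χ² = 0.2031 + 0.0451 + 0.0226 = 0.2708 ≈ 0.271
Degrees of freedom = 3 − 1 = 2; critical value at α = 0.1 is 4.605.
Since 0.271 < 4.605, we fail to reject the null hypothesis — the data are consistent with the 1:2:1 ratio.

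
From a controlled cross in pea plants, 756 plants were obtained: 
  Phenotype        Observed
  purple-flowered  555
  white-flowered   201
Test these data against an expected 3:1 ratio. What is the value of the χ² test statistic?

1.016

Under the 3:1 hypothesis (Σ ratio = 4, N = 756):
  purple-flowered: 756 × 3/4 = 567
  white-flowered: 756 × 1/4 = 189
χ² = Σ (O − E)² / E
  purple-flowered: (555 − 567)² / 567 = 0.2540
  white-flowered: (201 − 189)² / 189 = 0.7619
χ² = 0.2540 + 0.7619 = 1.0159 ≈ 1.016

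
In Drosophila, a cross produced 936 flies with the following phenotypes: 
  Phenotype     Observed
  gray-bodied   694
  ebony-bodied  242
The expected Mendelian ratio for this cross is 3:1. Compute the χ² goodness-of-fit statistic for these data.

0.365

Under the 3:1 hypothesis (Σ ratio = 4, N = 936):
  gray-bodied: 936 × 3/4 = 702
  ebony-bodied: 936 × 1/4 = 234
χ² = Σ (O − E)² / E
  gray-bodied: (694 − 702)² / 702 = 0.0912
  ebony-bodied: (242 − 234)² / 234 = 0.2735
χ² = 0.0912 + 0.2735 = 0.3647 ≈ 0.365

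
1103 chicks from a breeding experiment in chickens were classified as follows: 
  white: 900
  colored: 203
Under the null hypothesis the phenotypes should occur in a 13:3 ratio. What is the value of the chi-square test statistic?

0.087

Under the 13:3 hypothesis (Σ ratio = 16, N = 1103):
  white: 1103 × 13/16 = 896.1875
  colored: 1103 × 3/16 = 206.8125
χ² = Σ (O − E)² / E
  white: (900 − 896.1875)² / 896.1875 = 0.0162
  colored: (203 − 206.8125)² / 206.8125 = 0.0703
χ² = 0.0162 + 0.0703 = 0.0865 ≈ 0.087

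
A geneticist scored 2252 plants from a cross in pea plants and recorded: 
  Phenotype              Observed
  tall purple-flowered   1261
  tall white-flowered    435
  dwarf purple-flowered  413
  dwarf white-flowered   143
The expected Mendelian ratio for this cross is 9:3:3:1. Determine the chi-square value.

0.650

The 9:3:3:1 ratio has 16 parts, so with N = 2252 the expected counts are:
  tall purple-flowered: 2252 × 9/16 = 1266.75
  tall white-flowered: 2252 × 3/16 = 422.25
  dwarf purple-flowered: 2252 × 3/16 = 422.25
  dwarf white-flowered: 2252 × 1/16 = 140.75
χ² = Σ (O − E)² / E
  tall purple-flowered: (1261 − 1266.75)² / 1266.75 = 0.0261
  tall white-flowered: (435 − 422.25)² / 422.25 = 0.3850
  dwarf purple-flowered: (413 − 422.25)² / 422.25 = 0.2026
  dwarf white-flowered: (143 − 140.75)² / 140.75 = 0.0360
χ² = 0.0261 + 0.3850 + 0.2026 + 0.0360 = 0.6497 ≈ 0.650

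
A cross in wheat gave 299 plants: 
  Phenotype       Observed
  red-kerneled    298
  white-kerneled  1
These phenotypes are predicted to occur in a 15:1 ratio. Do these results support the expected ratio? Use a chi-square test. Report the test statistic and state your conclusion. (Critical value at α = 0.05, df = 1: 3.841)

17.857; not consistent

Expected counts for N = 299 under a 15:1 ratio (total parts = 16):
  red-kerneled: 299 × 15/16 = 280.3125
  white-kerneled: 299 × 1/16 = 18.6875
χ² = Σ (O − E)² / E
  red-kerneled: (298 − 280.3125)² / 280.3125 = 1.1161
  white-kerneled: (1 − 18.6875)² / 18.6875 = 16.7410
χ² = 1.1161 + 16.7410 = 17.8571 ≈ 17.857
Degrees of freedom = 2 − 1 = 1; critical value at α = 0.05 is 3.841.
Since 17.857 > 3.841, we reject the null hypothesis — the data do not fit the 15:1 ratio.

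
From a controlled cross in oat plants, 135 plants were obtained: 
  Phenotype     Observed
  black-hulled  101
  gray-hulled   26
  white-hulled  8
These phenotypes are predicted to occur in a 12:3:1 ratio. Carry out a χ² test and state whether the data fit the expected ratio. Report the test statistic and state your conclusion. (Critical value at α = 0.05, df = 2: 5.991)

The 12:3:1 ratio has 16 parts, so with N = 135 the expected counts are:
  black-hulled: 135 × 12/16 = 101.25
  gray-hulled: 135 × 3/16 = 25.3125
  white-hulled: 135 × 1/16 = 8.4375
χ² = Σ (O − E)² / E
  black-hulled: (101 − 101.25)² / 101.25 = 0.0006
  gray-hulled: (26 − 25.3125)² / 25.3125 = 0.0187
  white-hulled: (8 − 8.4375)² / 8.4375 = 0.0227
χ² = 0.0006 + 0.0187 + 0.0227 = 0.042
Degrees of freedom = 3 − 1 = 2; critical value at α = 0.05 is 5.991.
Since 0.042 < 5.991, we fail to reject the null hypothesis — the data are consistent with the 12:3:1 ratio.

0.042; consistent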